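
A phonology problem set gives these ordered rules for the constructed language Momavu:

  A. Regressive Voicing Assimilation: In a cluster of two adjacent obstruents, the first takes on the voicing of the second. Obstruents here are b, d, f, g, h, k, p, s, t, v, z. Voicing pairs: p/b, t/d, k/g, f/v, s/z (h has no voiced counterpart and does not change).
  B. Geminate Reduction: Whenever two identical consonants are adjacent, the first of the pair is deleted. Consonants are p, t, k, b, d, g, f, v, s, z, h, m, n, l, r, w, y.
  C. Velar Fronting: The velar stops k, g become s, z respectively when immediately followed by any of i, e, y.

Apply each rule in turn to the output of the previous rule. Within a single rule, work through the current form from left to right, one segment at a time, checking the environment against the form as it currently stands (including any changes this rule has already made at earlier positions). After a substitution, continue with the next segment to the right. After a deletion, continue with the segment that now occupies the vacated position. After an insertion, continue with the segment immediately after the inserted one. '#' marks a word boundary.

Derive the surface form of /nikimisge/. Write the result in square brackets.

A Regressive Voicing Assimilation: [nikimisge] → [nikimizge]
B Geminate Reduction: no change — [nikimizge]
C Velar Fronting: [nikimizge] → [nisimizze]

[nisimizze]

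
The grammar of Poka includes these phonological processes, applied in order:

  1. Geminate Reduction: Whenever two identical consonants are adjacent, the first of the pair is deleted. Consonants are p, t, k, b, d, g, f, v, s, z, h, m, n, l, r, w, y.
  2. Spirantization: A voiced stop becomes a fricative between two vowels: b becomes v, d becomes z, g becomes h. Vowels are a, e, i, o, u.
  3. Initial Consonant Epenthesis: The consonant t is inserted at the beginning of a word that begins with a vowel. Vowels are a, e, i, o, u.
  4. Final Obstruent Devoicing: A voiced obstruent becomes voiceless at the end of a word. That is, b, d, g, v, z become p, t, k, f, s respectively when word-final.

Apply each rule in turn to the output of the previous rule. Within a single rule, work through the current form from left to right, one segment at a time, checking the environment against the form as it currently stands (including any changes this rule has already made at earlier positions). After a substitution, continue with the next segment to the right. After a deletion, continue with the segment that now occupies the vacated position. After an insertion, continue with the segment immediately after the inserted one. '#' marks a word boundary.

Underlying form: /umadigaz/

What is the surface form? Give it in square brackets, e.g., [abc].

1 Geminate Reduction: no change — [umadigaz]
2 Spirantization: [umadigaz] → [umazihaz]
3 Initial Consonant Epenthesis: [umazihaz] → [tumazihaz]
4 Final Obstruent Devoicing: [tumazihaz] → [tumazihas]

[tumazihas]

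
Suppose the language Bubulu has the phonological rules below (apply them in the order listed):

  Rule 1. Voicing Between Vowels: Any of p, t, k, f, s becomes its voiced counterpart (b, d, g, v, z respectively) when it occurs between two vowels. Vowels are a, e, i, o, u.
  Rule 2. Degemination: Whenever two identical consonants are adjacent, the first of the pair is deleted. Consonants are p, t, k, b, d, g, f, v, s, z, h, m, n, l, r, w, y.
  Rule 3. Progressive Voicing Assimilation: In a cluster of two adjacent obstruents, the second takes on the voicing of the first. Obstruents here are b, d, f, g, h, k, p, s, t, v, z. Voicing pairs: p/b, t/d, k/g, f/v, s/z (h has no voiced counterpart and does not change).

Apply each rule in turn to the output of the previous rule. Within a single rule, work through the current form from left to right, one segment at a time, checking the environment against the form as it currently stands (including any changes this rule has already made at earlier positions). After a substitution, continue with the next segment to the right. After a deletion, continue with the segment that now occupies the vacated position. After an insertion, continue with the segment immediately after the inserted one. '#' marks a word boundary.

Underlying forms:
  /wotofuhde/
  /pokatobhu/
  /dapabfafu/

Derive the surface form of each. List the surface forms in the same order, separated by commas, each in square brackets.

/wotofuhde/:
  Rule 1 Voicing Between Vowels: [wotofuhde] → [wodovuhde]
  Rule 2 Degemination: no change — [wodovuhde]
  Rule 3 Progressive Voicing Assimilation: [wodovuhde] → [wodovuhte]
/pokatobhu/:
  Rule 1 Voicing Between Vowels: [pokatobhu] → [pogadobhu]
  Rule 2 Degemination: no change — [pogadobhu]
  Rule 3 Progressive Voicing Assimilation: no change — [pogadobhu]
/dapabfafu/:
  Rule 1 Voicing Between Vowels: [dapabfafu] → [dababfavu]
  Rule 2 Degemination: no change — [dababfavu]
  Rule 3 Progressive Voicing Assimilation: [dababfavu] → [dababvavu]

[wodovuhte], [pogadobhu], [dababvavu]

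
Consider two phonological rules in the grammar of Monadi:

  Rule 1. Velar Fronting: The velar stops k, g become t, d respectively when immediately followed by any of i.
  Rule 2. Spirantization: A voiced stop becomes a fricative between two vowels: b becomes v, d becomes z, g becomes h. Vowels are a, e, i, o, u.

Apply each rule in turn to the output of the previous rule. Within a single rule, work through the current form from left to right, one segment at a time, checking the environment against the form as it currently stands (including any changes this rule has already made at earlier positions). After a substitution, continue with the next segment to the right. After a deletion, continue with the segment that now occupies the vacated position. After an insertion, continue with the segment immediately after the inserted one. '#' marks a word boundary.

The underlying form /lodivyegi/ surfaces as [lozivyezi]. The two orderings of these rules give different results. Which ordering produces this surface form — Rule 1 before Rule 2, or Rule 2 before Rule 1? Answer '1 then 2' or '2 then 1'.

Order 1 then 2:
  1 Velar Fronting: [lodivyegi] → [lodivyedi]
  2 Spirantization: [lodivyedi] → [lozivyezi]
  result: [lozivyezi]
Order 2 then 1:
  2 Spirantization: [lodivyegi] → [lozivyehi]
  1 Velar Fronting: no change — [lozivyehi]
  result: [lozivyehi]

1 then 2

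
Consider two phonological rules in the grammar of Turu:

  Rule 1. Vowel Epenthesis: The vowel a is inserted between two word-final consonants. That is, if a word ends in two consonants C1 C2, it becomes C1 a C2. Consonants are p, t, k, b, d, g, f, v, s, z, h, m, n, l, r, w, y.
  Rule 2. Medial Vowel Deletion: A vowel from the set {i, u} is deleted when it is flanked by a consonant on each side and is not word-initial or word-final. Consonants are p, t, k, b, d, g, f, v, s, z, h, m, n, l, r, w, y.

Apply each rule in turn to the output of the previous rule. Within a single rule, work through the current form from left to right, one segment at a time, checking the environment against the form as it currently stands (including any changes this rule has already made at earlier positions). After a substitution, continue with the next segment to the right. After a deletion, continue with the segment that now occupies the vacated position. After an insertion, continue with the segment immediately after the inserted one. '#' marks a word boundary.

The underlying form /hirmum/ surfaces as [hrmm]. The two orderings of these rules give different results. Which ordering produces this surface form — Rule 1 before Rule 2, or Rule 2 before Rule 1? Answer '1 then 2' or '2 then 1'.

1 then 2

Order 1 then 2:
  1 Vowel Epenthesis: no change — [hirmum]
  2 Medial Vowel Deletion: [hirmum] → [hrmm]
  result: [hrmm]
Order 2 then 1:
  2 Medial Vowel Deletion: [hirmum] → [hrmm]
  1 Vowel Epenthesis: [hrmm] → [hrmam]
  result: [hrmam]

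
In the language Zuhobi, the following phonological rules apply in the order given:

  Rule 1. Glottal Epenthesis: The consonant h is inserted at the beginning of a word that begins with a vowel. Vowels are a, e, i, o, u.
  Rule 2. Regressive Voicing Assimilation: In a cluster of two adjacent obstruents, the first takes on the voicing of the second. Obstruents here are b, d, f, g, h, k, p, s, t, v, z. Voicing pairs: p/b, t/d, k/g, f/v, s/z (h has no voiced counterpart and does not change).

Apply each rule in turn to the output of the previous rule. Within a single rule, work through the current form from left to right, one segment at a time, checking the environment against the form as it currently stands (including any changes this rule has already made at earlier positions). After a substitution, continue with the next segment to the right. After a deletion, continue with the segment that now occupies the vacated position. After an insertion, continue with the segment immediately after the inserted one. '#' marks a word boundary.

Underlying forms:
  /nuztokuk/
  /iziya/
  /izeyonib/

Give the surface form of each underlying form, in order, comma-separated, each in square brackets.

/nuztokuk/:
  Rule 1 Glottal Epenthesis: no change — [nuztokuk]
  Rule 2 Regressive Voicing Assimilation: [nuztokuk] → [nustokuk]
/iziya/:
  Rule 1 Glottal Epenthesis: [iziya] → [hiziya]
  Rule 2 Regressive Voicing Assimilation: no change — [hiziya]
/izeyonib/:
  Rule 1 Glottal Epenthesis: [izeyonib] → [hizeyonib]
  Rule 2 Regressive Voicing Assimilation: no change — [hizeyonib]

[nustokuk], [hiziya], [hizeyonib]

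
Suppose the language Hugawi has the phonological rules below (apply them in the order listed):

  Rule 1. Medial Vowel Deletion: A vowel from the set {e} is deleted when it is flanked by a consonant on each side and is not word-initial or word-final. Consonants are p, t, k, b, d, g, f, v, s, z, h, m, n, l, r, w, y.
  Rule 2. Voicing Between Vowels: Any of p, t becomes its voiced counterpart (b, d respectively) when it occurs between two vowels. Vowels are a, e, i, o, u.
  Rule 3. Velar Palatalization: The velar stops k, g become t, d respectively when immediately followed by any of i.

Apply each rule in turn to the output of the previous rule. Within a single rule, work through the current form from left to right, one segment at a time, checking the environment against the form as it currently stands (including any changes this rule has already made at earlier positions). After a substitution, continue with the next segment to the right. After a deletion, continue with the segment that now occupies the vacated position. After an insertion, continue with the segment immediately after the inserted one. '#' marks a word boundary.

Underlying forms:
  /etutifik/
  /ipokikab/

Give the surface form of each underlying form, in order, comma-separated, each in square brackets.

[edudifik], [ibotikab]

/etutifik/:
  Rule 1 Medial Vowel Deletion: no change — [etutifik]
  Rule 2 Voicing Between Vowels: [etutifik] → [edudifik]
  Rule 3 Velar Palatalization: no change — [edudifik]
/ipokikab/:
  Rule 1 Medial Vowel Deletion: no change — [ipokikab]
  Rule 2 Voicing Between Vowels: [ipokikab] → [ibokikab]
  Rule 3 Velar Palatalization: [ibokikab] → [ibotikab]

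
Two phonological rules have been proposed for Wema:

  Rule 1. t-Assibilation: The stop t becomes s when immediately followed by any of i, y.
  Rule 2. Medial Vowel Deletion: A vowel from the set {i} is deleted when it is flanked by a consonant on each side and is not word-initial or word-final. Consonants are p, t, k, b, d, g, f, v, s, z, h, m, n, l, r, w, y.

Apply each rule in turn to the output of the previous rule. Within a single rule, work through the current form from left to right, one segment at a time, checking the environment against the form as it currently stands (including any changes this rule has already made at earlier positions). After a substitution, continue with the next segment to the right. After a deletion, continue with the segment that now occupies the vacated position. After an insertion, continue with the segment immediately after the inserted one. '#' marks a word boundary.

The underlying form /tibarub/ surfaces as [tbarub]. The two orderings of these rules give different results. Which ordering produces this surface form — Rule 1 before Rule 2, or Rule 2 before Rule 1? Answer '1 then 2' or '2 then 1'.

Order 1 then 2:
  1 t-Assibilation: [tibarub] → [sibarub]
  2 Medial Vowel Deletion: [sibarub] → [sbarub]
  result: [sbarub]
Order 2 then 1:
  2 Medial Vowel Deletion: [tibarub] → [tbarub]
  1 t-Assibilation: no change — [tbarub]
  result: [tbarub]

2 then 1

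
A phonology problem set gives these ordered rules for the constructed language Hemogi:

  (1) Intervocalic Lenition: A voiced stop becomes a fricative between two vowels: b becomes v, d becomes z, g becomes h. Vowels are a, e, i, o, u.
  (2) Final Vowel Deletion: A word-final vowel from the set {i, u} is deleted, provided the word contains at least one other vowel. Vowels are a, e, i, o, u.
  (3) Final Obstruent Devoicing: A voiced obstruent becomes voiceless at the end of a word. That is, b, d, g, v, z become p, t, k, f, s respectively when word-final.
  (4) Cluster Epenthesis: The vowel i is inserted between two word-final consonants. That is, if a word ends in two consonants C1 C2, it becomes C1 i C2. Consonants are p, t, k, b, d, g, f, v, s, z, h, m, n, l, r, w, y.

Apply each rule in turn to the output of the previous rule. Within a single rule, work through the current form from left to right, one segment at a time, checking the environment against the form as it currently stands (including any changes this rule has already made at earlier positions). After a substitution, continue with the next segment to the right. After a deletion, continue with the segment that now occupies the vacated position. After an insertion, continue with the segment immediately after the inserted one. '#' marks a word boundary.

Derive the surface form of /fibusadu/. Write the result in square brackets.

(1) Intervocalic Lenition: [fibusadu] → [fivusazu]
(2) Final Vowel Deletion: [fivusazu] → [fivusaz]
(3) Final Obstruent Devoicing: [fivusaz] → [fivusas]
(4) Cluster Epenthesis: no change — [fivusas]

[fivusas]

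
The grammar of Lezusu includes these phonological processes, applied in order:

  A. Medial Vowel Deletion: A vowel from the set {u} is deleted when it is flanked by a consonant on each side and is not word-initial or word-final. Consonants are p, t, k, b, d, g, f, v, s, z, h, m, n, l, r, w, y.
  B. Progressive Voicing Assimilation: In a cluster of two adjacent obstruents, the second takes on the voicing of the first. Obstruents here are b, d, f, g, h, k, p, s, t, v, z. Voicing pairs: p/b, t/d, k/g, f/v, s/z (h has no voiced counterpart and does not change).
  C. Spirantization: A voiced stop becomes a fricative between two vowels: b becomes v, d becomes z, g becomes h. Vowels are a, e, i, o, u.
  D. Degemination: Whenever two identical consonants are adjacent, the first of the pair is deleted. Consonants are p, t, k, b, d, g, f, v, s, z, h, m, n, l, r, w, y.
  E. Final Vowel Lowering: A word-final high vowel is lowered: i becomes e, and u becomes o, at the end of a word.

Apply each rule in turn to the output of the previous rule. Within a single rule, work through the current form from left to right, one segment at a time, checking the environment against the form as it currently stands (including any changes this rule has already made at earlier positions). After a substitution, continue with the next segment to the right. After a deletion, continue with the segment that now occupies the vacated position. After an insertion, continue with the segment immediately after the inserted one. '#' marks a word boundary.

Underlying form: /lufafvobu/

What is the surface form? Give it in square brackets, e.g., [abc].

A Medial Vowel Deletion: [lufafvobu] → [lfafvobu]
B Progressive Voicing Assimilation: [lfafvobu] → [lfaffobu]
C Spirantization: [lfaffobu] → [lfaffovu]
D Degemination: [lfaffovu] → [lfafovu]
E Final Vowel Lowering: [lfafovu] → [lfafovo]

[lfafovo]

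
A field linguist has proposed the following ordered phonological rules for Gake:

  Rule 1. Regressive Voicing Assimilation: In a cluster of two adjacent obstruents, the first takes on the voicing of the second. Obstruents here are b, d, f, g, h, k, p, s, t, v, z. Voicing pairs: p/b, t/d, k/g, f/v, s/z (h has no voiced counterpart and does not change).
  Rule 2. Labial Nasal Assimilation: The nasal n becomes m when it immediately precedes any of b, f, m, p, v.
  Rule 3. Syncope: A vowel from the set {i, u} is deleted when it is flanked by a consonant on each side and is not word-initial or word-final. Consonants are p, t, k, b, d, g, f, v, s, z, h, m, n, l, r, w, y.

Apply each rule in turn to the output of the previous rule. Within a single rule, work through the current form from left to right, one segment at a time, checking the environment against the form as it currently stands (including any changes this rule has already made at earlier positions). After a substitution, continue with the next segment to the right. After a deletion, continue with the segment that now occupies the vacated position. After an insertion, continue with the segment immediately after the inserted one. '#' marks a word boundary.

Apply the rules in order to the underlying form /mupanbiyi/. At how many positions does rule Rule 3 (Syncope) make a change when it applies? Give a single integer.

2

Rule 1 Regressive Voicing Assimilation: no change — [mupanbiyi]
Rule 2 Labial Nasal Assimilation: [mupanbiyi] → [mupambiyi]
Rule 3 Syncope: [mupambiyi] → [mpambyi]
Rule Rule 3 changed 2 position(s).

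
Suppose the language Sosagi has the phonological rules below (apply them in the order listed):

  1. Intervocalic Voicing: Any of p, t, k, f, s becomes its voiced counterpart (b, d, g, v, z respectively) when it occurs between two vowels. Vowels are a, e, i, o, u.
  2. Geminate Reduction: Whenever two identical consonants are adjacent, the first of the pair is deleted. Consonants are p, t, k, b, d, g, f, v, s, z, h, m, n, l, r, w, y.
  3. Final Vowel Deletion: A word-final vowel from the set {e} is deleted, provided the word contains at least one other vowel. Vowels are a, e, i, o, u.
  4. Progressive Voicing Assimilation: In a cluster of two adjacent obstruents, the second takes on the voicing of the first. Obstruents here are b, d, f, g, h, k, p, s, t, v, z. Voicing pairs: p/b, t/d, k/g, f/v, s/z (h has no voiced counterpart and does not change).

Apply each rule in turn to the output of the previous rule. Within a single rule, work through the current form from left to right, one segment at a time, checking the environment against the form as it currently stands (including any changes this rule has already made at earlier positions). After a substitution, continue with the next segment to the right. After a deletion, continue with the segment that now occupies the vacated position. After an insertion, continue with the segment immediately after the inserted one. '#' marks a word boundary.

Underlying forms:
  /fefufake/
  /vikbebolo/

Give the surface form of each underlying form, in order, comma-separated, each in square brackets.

[fevuvag], [vikpebolo]

/fefufake/:
  1 Intervocalic Voicing: [fefufake] → [fevuvage]
  2 Geminate Reduction: no change — [fevuvage]
  3 Final Vowel Deletion: [fevuvage] → [fevuvag]
  4 Progressive Voicing Assimilation: no change — [fevuvag]
/vikbebolo/:
  1 Intervocalic Voicing: no change — [vikbebolo]
  2 Geminate Reduction: no change — [vikbebolo]
  3 Final Vowel Deletion: no change — [vikbebolo]
  4 Progressive Voicing Assimilation: [vikbebolo] → [vikpebolo]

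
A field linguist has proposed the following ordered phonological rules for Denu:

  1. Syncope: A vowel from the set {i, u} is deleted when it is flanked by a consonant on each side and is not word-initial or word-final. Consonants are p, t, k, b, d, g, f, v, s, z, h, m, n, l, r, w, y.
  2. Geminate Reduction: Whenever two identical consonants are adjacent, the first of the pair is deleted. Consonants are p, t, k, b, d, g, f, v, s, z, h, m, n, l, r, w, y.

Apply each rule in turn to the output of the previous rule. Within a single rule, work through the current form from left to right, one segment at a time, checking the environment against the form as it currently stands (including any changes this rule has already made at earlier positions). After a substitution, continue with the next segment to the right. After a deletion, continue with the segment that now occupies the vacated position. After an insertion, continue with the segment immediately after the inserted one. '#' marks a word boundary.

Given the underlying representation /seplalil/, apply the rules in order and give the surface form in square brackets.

[seplal]

1 Syncope: [seplalil] → [seplall]
2 Geminate Reduction: [seplall] → [seplal]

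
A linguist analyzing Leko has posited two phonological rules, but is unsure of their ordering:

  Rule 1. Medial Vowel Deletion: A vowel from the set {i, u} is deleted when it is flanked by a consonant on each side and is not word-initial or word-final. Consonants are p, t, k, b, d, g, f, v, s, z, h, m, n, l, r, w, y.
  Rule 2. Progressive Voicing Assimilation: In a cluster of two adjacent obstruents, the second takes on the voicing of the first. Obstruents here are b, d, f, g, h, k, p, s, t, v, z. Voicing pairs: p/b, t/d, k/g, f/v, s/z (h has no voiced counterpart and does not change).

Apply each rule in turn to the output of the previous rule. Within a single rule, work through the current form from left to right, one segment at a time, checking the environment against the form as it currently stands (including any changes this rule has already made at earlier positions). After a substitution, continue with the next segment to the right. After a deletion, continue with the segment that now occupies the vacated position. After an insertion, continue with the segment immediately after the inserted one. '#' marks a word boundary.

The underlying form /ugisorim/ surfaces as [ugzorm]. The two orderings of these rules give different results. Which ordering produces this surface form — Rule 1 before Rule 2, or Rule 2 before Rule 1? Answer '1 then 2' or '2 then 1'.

Order 1 then 2:
  1 Medial Vowel Deletion: [ugisorim] → [ugsorm]
  2 Progressive Voicing Assimilation: [ugsorm] → [ugzorm]
  result: [ugzorm]
Order 2 then 1:
  2 Progressive Voicing Assimilation: no change — [ugisorim]
  1 Medial Vowel Deletion: [ugisorim] → [ugsorm]
  result: [ugsorm]

1 then 2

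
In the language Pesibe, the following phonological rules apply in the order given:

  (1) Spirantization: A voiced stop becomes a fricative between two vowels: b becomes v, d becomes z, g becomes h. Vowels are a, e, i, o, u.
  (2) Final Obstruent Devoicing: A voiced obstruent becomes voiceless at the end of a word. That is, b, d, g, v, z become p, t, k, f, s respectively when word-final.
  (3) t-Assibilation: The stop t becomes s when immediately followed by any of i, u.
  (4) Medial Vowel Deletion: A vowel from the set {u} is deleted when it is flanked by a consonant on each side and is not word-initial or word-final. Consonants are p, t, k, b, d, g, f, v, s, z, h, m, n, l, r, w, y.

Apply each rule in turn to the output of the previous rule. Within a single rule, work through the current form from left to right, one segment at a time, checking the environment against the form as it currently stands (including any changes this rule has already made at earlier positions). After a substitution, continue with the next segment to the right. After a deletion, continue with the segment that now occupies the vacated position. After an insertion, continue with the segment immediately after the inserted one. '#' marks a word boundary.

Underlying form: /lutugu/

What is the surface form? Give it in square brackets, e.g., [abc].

(1) Spirantization: [lutugu] → [lutuhu]
(2) Final Obstruent Devoicing: no change — [lutuhu]
(3) t-Assibilation: [lutuhu] → [lusuhu]
(4) Medial Vowel Deletion: [lusuhu] → [lshu]

[lshu]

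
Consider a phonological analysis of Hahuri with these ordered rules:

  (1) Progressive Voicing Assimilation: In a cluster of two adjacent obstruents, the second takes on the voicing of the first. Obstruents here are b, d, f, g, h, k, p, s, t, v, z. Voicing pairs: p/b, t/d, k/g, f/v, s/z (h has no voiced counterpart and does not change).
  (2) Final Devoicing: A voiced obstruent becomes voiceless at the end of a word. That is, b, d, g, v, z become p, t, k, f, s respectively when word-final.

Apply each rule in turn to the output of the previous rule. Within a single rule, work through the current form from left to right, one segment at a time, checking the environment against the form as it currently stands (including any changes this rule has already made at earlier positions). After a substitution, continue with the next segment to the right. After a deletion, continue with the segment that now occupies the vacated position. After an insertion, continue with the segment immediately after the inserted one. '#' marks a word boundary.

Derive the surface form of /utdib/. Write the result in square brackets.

[uttip]

(1) Progressive Voicing Assimilation: [utdib] → [uttib]
(2) Final Devoicing: [uttib] → [uttip]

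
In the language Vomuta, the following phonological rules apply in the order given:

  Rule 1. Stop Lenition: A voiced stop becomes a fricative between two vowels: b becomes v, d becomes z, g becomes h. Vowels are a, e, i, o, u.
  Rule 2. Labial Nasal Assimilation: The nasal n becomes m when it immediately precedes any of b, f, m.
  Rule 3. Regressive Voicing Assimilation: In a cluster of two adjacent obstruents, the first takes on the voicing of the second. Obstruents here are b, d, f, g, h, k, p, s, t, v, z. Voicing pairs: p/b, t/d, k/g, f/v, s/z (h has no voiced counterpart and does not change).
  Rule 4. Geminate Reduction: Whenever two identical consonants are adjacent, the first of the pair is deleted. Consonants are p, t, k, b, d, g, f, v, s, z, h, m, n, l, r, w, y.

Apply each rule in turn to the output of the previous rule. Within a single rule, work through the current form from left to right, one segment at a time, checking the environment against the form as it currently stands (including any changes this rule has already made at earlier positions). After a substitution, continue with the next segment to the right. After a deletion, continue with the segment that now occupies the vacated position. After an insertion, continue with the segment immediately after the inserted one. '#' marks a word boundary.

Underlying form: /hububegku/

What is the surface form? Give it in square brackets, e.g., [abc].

Rule 1 Stop Lenition: [hububegku] → [huvuvegku]
Rule 2 Labial Nasal Assimilation: no change — [huvuvegku]
Rule 3 Regressive Voicing Assimilation: [huvuvegku] → [huvuvekku]
Rule 4 Geminate Reduction: [huvuvekku] → [huvuveku]

[huvuveku]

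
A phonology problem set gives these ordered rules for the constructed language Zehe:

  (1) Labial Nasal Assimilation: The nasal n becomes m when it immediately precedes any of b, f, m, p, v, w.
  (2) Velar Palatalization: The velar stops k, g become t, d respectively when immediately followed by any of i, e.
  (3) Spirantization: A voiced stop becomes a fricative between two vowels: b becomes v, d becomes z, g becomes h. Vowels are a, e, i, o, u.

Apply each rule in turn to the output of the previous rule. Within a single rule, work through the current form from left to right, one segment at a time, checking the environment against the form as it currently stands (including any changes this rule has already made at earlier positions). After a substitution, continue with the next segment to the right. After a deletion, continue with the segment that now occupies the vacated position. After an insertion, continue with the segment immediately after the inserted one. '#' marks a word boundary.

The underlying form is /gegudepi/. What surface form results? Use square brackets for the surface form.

[dehuzepi]

(1) Labial Nasal Assimilation: no change — [gegudepi]
(2) Velar Palatalization: [gegudepi] → [degudepi]
(3) Spirantization: [degudepi] → [dehuzepi]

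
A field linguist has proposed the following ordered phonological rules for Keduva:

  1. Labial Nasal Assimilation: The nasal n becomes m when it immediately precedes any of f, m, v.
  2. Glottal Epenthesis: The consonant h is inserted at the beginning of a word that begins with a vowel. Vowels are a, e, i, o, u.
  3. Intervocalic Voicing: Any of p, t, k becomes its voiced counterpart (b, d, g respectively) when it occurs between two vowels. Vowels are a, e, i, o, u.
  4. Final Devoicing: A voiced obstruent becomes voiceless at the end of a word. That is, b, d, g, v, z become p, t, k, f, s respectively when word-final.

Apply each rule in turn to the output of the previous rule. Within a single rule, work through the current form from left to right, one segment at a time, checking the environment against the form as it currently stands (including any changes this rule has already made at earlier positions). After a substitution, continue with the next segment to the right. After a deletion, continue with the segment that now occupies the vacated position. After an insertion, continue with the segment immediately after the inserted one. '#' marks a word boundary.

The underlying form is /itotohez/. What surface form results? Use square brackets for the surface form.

1 Labial Nasal Assimilation: no change — [itotohez]
2 Glottal Epenthesis: [itotohez] → [hitotohez]
3 Intervocalic Voicing: [hitotohez] → [hidodohez]
4 Final Devoicing: [hidodohez] → [hidodohes]

[hidodohes]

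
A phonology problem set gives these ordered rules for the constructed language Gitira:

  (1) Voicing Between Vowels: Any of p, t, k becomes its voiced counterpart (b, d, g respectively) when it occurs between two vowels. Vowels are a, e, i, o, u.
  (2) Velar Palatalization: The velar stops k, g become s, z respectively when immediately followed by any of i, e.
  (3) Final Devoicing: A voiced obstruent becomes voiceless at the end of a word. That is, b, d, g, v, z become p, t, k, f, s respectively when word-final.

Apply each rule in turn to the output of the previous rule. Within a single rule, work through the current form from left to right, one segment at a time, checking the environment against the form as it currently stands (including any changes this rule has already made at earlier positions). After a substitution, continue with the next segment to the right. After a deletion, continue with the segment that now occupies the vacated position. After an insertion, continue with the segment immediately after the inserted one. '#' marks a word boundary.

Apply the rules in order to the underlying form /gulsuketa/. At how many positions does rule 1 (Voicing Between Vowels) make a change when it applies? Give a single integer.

(1) Voicing Between Vowels: [gulsuketa] → [gulsugeda]
(2) Velar Palatalization: [gulsugeda] → [gulsuzeda]
(3) Final Devoicing: no change — [gulsuzeda]
Rule 1 changed 2 position(s).

2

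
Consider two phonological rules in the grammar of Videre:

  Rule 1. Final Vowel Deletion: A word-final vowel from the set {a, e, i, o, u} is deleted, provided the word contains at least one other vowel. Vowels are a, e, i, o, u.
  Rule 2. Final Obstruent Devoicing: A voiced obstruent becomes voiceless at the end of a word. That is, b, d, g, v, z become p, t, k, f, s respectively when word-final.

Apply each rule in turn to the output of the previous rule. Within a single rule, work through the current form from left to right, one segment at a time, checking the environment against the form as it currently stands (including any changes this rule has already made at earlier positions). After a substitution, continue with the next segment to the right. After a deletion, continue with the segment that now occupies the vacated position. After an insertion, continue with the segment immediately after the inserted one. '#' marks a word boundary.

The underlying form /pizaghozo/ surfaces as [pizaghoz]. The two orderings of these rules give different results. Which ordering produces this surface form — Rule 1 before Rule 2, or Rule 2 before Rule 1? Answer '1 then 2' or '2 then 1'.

2 then 1

Order 1 then 2:
  1 Final Vowel Deletion: [pizaghozo] → [pizaghoz]
  2 Final Obstruent Devoicing: [pizaghoz] → [pizaghos]
  result: [pizaghos]
Order 2 then 1:
  2 Final Obstruent Devoicing: no change — [pizaghozo]
  1 Final Vowel Deletion: [pizaghozo] → [pizaghoz]
  result: [pizaghoz]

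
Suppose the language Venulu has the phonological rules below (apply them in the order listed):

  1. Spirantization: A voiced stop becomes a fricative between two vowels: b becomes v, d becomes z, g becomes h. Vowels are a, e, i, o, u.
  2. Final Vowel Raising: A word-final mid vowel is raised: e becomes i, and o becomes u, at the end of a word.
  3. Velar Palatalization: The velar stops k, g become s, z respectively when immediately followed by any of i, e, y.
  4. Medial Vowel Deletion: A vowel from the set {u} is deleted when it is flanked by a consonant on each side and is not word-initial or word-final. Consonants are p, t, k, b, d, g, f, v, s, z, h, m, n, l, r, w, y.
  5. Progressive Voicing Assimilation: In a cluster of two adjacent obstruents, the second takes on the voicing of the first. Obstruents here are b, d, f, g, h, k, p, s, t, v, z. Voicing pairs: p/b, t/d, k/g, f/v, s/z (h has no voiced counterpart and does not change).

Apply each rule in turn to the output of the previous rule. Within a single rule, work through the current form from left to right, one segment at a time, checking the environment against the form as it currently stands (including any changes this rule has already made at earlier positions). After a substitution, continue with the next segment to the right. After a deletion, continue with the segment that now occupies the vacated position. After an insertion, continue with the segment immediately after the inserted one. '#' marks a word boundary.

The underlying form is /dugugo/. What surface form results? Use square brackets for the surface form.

[dhhu]

1 Spirantization: [dugugo] → [duhuho]
2 Final Vowel Raising: [duhuho] → [duhuhu]
3 Velar Palatalization: no change — [duhuhu]
4 Medial Vowel Deletion: [duhuhu] → [dhhu]
5 Progressive Voicing Assimilation: no change — [dhhu]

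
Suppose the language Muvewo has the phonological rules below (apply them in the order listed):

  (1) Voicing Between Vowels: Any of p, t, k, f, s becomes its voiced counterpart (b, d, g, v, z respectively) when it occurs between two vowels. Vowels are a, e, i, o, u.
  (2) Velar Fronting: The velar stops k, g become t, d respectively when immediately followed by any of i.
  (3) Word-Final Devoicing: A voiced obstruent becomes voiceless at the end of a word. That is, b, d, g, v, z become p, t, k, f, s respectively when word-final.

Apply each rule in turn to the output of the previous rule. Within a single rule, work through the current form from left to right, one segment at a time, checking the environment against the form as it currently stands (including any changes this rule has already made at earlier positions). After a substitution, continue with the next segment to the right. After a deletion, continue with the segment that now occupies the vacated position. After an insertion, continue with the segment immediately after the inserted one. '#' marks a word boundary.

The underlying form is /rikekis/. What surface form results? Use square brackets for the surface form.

[rigedis]

(1) Voicing Between Vowels: [rikekis] → [rigegis]
(2) Velar Fronting: [rigegis] → [rigedis]
(3) Word-Final Devoicing: no change — [rigedis]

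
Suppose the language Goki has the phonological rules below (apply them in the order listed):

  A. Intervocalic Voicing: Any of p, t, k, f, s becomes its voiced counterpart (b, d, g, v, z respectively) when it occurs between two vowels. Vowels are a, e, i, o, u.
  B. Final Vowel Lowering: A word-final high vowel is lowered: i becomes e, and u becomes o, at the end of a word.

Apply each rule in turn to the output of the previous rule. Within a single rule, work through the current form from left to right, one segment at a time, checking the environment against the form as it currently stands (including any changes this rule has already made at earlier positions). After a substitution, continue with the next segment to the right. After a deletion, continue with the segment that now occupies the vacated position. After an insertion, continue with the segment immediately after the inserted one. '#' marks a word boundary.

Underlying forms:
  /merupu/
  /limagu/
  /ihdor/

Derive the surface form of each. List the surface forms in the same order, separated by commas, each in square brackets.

/merupu/:
  A Intervocalic Voicing: [merupu] → [merubu]
  B Final Vowel Lowering: [merubu] → [merubo]
/limagu/:
  A Intervocalic Voicing: no change — [limagu]
  B Final Vowel Lowering: [limagu] → [limago]
/ihdor/:
  A Intervocalic Voicing: no change — [ihdor]
  B Final Vowel Lowering: no change — [ihdor]

[merubo], [limago], [ihdor]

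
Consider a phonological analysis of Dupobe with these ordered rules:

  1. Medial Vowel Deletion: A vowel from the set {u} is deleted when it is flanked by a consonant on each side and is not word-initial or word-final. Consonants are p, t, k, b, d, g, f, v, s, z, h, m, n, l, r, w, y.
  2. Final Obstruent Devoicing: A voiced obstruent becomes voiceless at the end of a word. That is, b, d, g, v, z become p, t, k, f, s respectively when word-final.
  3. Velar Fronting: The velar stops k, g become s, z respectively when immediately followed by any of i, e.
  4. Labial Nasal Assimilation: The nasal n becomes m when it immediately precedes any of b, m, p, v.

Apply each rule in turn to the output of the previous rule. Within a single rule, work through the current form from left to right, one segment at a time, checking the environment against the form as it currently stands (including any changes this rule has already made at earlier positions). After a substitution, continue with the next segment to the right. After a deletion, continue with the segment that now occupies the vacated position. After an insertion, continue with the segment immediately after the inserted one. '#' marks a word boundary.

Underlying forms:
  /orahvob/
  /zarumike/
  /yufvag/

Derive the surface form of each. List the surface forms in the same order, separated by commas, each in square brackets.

/orahvob/:
  1 Medial Vowel Deletion: no change — [orahvob]
  2 Final Obstruent Devoicing: [orahvob] → [orahvop]
  3 Velar Fronting: no change — [orahvop]
  4 Labial Nasal Assimilation: no change — [orahvop]
/zarumike/:
  1 Medial Vowel Deletion: [zarumike] → [zarmike]
  2 Final Obstruent Devoicing: no change — [zarmike]
  3 Velar Fronting: [zarmike] → [zarmise]
  4 Labial Nasal Assimilation: no change — [zarmise]
/yufvag/:
  1 Medial Vowel Deletion: [yufvag] → [yfvag]
  2 Final Obstruent Devoicing: [yfvag] → [yfvak]
  3 Velar Fronting: no change — [yfvak]
  4 Labial Nasal Assimilation: no change — [yfvak]

[orahvop], [zarmise], [yfvak]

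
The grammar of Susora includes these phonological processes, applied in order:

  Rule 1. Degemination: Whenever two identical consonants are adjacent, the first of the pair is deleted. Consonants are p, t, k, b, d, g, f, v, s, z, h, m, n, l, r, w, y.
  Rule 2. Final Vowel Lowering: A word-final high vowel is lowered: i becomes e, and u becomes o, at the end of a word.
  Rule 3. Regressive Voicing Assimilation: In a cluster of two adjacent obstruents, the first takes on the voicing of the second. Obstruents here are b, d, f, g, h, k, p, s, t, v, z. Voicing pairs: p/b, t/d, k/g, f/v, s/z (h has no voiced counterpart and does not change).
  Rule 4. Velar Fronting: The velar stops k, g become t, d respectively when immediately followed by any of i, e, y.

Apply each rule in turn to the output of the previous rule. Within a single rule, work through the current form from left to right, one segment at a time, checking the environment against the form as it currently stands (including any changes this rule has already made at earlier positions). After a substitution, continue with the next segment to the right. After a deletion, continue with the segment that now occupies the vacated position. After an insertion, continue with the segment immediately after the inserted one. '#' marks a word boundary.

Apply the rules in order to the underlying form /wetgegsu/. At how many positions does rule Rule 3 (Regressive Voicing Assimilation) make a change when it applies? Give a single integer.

2

Rule 1 Degemination: no change — [wetgegsu]
Rule 2 Final Vowel Lowering: [wetgegsu] → [wetgegso]
Rule 3 Regressive Voicing Assimilation: [wetgegso] → [wedgekso]
Rule 4 Velar Fronting: [wedgekso] → [weddekso]
Rule Rule 3 changed 2 position(s).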